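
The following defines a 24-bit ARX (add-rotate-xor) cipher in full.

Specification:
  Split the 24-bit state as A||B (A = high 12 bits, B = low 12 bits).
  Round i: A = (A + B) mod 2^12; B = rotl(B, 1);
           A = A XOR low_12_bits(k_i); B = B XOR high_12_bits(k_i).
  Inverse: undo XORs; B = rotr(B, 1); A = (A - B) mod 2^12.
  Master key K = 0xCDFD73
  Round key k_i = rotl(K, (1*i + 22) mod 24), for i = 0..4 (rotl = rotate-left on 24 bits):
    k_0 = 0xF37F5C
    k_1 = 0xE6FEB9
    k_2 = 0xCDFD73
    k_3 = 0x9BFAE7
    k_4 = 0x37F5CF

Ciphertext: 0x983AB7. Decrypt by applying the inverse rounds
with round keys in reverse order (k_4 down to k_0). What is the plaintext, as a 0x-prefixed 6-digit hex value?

0x61C44E

s_0 = ciphertext = 0x983AB7
s_1 = InvRound(s_0, k_4) = 0x7684E4
s_2 = InvRound(s_1, k_3) = 0xEE2EAD
s_3 = InvRound(s_2, k_2) = 0x258139
s_4 = InvRound(s_3, k_1) = 0x5367AB
s_5 = InvRound(s_4, k_0) = 0x61C44E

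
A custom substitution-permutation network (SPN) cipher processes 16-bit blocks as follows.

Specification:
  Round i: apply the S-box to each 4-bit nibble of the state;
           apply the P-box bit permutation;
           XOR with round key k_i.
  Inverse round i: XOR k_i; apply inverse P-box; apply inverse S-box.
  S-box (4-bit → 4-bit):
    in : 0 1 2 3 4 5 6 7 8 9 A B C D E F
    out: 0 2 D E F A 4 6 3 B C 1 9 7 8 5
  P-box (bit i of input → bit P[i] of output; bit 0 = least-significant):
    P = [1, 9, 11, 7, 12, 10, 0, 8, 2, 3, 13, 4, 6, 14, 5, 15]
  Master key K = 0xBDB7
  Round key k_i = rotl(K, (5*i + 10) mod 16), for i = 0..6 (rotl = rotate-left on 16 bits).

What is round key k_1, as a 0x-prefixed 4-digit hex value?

0xDEDB

K = 0xBDB7
k_0 = rotl(K, (5*0+10) mod 16) = rotl(K, 10) = 0xDEF6
k_1 = rotl(K, (5*1+10) mod 16) = rotl(K, 15) = 0xDEDB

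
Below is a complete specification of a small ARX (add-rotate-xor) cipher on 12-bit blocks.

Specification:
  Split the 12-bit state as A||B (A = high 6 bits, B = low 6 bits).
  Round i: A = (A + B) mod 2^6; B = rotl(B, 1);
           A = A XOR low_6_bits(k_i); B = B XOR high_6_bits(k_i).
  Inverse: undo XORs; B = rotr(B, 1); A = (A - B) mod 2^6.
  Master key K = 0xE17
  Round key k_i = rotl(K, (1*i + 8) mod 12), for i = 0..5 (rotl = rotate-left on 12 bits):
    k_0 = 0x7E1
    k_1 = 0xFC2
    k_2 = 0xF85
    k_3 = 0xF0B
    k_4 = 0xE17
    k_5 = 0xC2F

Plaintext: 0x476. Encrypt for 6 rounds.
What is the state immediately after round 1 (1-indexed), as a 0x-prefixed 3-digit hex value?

s_0 = plaintext = 0x476
s_1 = Round(s_0, k_0) = 0x9B2
s_2 = Round(s_1, k_1) = 0x69A
s_3 = Round(s_2, k_2) = 0xC4A
s_4 = Round(s_3, k_3) = 0xC28
s_5 = Round(s_4, k_4) = 0x3E9
s_6 = Round(s_5, k_5) = 0x5E3

0x9B2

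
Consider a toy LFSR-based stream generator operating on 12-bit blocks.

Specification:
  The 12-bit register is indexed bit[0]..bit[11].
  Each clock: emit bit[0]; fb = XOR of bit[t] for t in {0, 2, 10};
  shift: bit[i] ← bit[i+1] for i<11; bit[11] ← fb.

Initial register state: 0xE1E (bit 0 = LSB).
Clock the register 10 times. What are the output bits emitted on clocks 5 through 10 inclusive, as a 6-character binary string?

100001

reg_0 = 0xE1E
clock 1: out=0, reg = 0x70F
clock 2: out=1, reg = 0xB87
clock 3: out=1, reg = 0x5C3
clock 4: out=1, reg = 0x2E1
clock 5: out=1, reg = 0x970
clock 6: out=0, reg = 0x4B8
clock 7: out=0, reg = 0xA5C
clock 8: out=0, reg = 0xD2E
clock 9: out=0, reg = 0x697
clock 10: out=1, reg = 0xB4B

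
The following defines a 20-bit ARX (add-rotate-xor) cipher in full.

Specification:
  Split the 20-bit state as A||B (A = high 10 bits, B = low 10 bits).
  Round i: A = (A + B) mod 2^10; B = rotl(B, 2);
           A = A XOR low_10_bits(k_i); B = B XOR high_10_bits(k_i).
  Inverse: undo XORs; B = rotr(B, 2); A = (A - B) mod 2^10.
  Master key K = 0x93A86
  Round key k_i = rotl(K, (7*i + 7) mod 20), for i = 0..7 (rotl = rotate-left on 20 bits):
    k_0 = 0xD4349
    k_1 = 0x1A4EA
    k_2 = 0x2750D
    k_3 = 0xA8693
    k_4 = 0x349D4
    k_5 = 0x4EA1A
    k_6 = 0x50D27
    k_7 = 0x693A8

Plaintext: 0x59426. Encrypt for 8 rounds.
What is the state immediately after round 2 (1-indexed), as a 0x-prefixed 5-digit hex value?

s_0 = plaintext = 0x59426
s_1 = Round(s_0, k_0) = 0xB0BC8
s_2 = Round(s_1, k_1) = 0x9834A
s_3 = Round(s_2, k_2) = 0x29DB6
s_4 = Round(s_3, k_3) = 0x33878
s_5 = Round(s_4, k_4) = 0x24932
s_6 = Round(s_5, k_5) = 0xF79F3
s_7 = Round(s_6, k_6) = 0x3DA8E
s_8 = Round(s_7, k_7) = 0x0B39E

0x9834A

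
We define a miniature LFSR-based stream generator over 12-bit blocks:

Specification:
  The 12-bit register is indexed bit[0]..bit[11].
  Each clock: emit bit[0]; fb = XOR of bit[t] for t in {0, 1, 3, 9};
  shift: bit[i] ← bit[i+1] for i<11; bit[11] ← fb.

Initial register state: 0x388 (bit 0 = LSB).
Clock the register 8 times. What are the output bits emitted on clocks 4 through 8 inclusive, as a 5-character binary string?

10001

reg_0 = 0x388
clock 1: out=0, reg = 0x1C4
clock 2: out=0, reg = 0x0E2
clock 3: out=0, reg = 0x871
clock 4: out=1, reg = 0xC38
clock 5: out=0, reg = 0xE1C
clock 6: out=0, reg = 0x70E
clock 7: out=0, reg = 0xB87
clock 8: out=1, reg = 0xDC3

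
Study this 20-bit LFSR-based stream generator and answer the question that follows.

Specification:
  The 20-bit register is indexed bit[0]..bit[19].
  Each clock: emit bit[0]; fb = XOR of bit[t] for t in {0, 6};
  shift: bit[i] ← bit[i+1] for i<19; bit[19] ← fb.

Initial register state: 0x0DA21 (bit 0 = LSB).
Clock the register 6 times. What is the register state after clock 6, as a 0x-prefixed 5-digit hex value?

0x24368

reg_0 = 0x0DA21
clock 1: out=1, reg = 0x86D10
clock 2: out=0, reg = 0x43688
clock 3: out=0, reg = 0x21B44
clock 4: out=0, reg = 0x90DA2
clock 5: out=0, reg = 0x486D1
clock 6: out=1, reg = 0x24368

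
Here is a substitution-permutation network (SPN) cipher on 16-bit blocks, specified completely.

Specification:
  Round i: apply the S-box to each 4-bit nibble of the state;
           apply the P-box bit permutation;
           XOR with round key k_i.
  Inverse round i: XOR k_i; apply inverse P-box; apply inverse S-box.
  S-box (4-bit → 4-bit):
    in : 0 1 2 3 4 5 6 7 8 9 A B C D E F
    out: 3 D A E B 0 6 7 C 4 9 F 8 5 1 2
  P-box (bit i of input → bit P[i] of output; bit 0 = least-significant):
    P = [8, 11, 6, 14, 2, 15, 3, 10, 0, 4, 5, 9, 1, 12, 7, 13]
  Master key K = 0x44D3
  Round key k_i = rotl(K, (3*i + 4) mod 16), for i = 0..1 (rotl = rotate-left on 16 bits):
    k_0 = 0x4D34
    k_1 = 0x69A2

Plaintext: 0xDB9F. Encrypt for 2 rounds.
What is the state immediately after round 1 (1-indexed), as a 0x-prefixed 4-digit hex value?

0x478F

s_0 = plaintext = 0xDB9F
s_1 = Round(s_0, k_0) = 0x478F
s_2 = Round(s_1, k_1) = 0x5599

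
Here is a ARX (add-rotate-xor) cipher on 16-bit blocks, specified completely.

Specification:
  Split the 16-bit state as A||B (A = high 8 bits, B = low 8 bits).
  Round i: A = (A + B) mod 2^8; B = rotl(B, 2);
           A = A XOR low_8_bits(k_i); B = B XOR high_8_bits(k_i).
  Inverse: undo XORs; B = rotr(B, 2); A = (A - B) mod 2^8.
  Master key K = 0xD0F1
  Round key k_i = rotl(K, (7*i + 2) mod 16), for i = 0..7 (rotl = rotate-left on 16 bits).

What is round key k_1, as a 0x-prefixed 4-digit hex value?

0xE3A1

K = 0xD0F1
k_0 = rotl(K, (7*0+2) mod 16) = rotl(K, 2) = 0x43C7
k_1 = rotl(K, (7*1+2) mod 16) = rotl(K, 9) = 0xE3A1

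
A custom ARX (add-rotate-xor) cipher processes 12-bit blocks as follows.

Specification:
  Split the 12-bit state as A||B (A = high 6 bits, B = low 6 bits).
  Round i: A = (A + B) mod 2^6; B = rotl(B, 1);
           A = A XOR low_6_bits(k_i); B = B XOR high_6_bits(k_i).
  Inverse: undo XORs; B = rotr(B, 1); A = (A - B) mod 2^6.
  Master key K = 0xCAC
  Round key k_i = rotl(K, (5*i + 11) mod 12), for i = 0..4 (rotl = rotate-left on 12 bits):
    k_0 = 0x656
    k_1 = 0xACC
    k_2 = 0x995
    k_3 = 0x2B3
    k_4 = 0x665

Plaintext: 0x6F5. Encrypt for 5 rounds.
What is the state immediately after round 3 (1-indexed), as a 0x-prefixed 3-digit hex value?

0x5FA

s_0 = plaintext = 0x6F5
s_1 = Round(s_0, k_0) = 0x1B2
s_2 = Round(s_1, k_1) = 0xD0E
s_3 = Round(s_2, k_2) = 0x5FA
s_4 = Round(s_3, k_3) = 0x8BF
s_5 = Round(s_4, k_4) = 0x126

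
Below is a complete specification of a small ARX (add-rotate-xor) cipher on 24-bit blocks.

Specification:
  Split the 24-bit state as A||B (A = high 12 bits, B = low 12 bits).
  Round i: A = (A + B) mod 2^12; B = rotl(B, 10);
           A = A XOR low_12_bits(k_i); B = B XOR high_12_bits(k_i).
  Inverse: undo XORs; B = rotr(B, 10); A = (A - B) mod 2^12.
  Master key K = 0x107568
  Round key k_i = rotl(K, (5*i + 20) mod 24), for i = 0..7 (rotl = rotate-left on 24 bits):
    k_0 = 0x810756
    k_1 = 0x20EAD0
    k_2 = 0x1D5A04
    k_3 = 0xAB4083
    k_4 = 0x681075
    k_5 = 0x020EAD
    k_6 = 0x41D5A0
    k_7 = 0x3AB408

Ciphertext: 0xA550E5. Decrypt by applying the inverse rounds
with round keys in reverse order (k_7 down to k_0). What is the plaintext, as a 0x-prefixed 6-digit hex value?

s_0 = ciphertext = 0xA550E5
s_1 = InvRound(s_0, k_7) = 0x125D38
s_2 = InvRound(s_1, k_6) = 0xFEF496
s_3 = InvRound(s_2, k_5) = 0xE692D9
s_4 = InvRound(s_3, k_4) = 0xCBB161
s_5 = InvRound(s_4, k_3) = 0xCE2F56
s_6 = InvRound(s_5, k_2) = 0xCD7A0F
s_7 = InvRound(s_6, k_1) = 0x601006
s_8 = InvRound(s_7, k_0) = 0x0FD05A

0x0FD05A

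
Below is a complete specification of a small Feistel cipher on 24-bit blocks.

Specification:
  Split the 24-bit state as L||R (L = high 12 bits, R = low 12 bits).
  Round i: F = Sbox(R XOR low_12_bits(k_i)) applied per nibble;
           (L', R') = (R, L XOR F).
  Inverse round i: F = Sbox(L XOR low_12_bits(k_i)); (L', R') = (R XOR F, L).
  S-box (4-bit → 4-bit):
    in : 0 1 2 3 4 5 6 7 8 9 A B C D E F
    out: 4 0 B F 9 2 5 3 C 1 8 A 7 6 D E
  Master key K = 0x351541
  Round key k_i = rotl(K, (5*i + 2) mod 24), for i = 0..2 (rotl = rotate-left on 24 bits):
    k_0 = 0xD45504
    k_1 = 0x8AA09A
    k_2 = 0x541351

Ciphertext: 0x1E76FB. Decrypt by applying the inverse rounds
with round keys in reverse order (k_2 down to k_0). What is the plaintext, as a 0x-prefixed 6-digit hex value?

0x64679E

s_0 = ciphertext = 0x1E76FB
s_1 = InvRound(s_0, k_2) = 0xD5E1E7
s_2 = InvRound(s_1, k_1) = 0x79ED5E
s_3 = InvRound(s_2, k_0) = 0x64679E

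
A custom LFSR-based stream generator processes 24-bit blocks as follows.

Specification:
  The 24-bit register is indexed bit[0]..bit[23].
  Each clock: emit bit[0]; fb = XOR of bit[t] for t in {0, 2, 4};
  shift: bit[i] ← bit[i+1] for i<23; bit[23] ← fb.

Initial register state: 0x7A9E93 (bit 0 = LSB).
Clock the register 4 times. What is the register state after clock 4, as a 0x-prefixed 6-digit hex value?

0xE7A9E9

reg_0 = 0x7A9E93
clock 1: out=1, reg = 0x3D4F49
clock 2: out=1, reg = 0x9EA7A4
clock 3: out=0, reg = 0xCF53D2
clock 4: out=0, reg = 0xE7A9E9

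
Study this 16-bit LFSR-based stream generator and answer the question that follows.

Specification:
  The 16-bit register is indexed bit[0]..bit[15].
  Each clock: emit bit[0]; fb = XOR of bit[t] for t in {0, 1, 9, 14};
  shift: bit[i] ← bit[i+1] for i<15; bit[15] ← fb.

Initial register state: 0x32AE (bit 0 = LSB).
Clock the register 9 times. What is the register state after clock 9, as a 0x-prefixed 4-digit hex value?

0x3019

reg_0 = 0x32AE
clock 1: out=0, reg = 0x1957
clock 2: out=1, reg = 0x0CAB
clock 3: out=1, reg = 0x0655
clock 4: out=1, reg = 0x032A
clock 5: out=0, reg = 0x0195
clock 6: out=1, reg = 0x80CA
clock 7: out=0, reg = 0xC065
clock 8: out=1, reg = 0x6032
clock 9: out=0, reg = 0x3019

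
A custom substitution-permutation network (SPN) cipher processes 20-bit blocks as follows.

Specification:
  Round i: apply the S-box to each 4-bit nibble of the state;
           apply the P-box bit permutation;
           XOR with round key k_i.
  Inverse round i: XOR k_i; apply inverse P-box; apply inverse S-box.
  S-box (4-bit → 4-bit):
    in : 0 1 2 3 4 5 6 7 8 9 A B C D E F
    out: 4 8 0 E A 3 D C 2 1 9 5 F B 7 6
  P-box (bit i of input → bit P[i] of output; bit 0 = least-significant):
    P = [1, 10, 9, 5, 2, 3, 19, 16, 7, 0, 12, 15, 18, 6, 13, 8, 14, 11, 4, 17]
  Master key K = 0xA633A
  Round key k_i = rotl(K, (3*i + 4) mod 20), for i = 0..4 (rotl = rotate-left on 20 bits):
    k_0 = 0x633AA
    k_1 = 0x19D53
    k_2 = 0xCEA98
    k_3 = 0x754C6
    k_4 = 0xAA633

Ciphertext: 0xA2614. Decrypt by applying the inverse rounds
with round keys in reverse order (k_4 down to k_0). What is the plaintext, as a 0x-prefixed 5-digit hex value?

s_0 = ciphertext = 0xA2614
s_1 = InvRound(s_0, k_4) = 0x2249A
s_2 = InvRound(s_1, k_3) = 0xBE0D2
s_3 = InvRound(s_2, k_2) = 0x4524B
s_4 = InvRound(s_3, k_1) = 0xEA14F
s_5 = InvRound(s_4, k_0) = 0x28CB7

0x28CB7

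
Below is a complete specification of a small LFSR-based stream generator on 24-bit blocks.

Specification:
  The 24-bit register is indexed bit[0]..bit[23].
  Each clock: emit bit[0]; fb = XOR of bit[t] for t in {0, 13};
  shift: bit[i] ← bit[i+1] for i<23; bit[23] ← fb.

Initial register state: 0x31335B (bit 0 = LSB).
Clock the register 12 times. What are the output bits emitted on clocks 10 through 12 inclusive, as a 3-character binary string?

100

reg_0 = 0x31335B
clock 1: out=1, reg = 0x1899AD
clock 2: out=1, reg = 0x8C4CD6
clock 3: out=0, reg = 0x46266B
clock 4: out=1, reg = 0x231335
clock 5: out=1, reg = 0x91899A
clock 6: out=0, reg = 0x48C4CD
clock 7: out=1, reg = 0xA46266
clock 8: out=0, reg = 0xD23133
clock 9: out=1, reg = 0x691899
clock 10: out=1, reg = 0xB48C4C
clock 11: out=0, reg = 0x5A4626
clock 12: out=0, reg = 0x2D2313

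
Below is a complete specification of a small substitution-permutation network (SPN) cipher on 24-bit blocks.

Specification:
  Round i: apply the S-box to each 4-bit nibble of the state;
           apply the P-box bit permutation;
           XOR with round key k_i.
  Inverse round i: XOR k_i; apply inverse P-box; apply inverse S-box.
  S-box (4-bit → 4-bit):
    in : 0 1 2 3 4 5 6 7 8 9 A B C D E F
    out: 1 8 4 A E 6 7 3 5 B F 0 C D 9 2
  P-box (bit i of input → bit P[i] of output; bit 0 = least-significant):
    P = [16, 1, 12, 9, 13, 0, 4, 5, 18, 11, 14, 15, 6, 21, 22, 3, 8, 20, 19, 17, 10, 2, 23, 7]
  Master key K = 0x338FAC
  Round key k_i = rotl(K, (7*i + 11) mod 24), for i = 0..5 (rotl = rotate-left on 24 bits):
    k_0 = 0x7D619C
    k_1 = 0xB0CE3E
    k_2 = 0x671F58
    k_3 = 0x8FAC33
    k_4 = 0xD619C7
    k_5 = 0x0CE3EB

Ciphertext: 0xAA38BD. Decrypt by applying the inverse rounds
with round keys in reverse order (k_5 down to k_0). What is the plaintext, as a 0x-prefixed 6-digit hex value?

0x6301CF

s_0 = ciphertext = 0xAA38BD
s_1 = InvRound(s_0, k_5) = 0x5E7A24
s_2 = InvRound(s_1, k_4) = 0xC80293
s_3 = InvRound(s_2, k_3) = 0xE129EE
s_4 = InvRound(s_3, k_2) = 0xA1B0D4
s_5 = InvRound(s_4, k_1) = 0xEFE5EA
s_6 = InvRound(s_5, k_0) = 0x6301CF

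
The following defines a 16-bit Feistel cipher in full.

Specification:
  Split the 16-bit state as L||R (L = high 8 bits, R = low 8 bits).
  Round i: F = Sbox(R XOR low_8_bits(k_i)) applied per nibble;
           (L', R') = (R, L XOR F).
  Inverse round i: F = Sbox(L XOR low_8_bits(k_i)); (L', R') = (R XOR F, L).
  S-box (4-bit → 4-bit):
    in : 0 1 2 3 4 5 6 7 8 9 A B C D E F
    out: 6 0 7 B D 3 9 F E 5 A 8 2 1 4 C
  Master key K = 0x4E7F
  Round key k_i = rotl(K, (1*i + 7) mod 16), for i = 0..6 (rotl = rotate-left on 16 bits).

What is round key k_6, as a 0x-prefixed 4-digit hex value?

0xE9CF

K = 0x4E7F
k_0 = rotl(K, (1*0+7) mod 16) = rotl(K, 7) = 0x3FA7
k_1 = rotl(K, (1*1+7) mod 16) = rotl(K, 8) = 0x7F4E
k_2 = rotl(K, (1*2+7) mod 16) = rotl(K, 9) = 0xFE9C
k_3 = rotl(K, (1*3+7) mod 16) = rotl(K, 10) = 0xFD39
k_4 = rotl(K, (1*4+7) mod 16) = rotl(K, 11) = 0xFA73
k_5 = rotl(K, (1*5+7) mod 16) = rotl(K, 12) = 0xF4E7
k_6 = rotl(K, (1*6+7) mod 16) = rotl(K, 13) = 0xE9CF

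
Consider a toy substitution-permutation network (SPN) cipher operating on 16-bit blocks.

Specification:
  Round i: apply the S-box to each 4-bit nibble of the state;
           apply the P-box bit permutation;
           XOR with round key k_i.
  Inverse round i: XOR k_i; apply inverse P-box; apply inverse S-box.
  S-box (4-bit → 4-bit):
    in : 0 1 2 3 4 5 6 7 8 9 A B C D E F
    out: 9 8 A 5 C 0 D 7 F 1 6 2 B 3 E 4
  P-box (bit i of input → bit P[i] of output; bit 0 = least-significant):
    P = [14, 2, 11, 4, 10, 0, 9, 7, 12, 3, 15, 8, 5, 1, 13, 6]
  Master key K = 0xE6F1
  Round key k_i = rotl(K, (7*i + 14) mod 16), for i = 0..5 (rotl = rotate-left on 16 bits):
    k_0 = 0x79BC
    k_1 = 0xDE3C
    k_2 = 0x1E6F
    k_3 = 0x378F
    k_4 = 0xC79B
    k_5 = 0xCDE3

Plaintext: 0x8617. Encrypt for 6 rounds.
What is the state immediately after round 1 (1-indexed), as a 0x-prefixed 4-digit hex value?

0x805A

s_0 = plaintext = 0x8617
s_1 = Round(s_0, k_0) = 0x805A
s_2 = Round(s_1, k_1) = 0xE75A
s_3 = Round(s_2, k_2) = 0xA621
s_4 = Round(s_3, k_3) = 0x861C
s_5 = Round(s_4, k_4) = 0x366D
s_6 = Round(s_5, k_5) = 0x3A47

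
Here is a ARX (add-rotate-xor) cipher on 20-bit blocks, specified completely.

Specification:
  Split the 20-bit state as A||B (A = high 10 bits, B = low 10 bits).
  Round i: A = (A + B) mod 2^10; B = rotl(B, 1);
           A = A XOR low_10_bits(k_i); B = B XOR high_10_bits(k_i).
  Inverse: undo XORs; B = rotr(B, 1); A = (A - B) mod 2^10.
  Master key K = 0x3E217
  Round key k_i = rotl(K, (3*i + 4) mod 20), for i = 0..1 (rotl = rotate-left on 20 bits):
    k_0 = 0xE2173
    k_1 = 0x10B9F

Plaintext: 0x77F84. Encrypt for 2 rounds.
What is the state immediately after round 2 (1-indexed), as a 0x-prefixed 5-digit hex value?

s_0 = plaintext = 0x77F84
s_1 = Round(s_0, k_0) = 0x04081
s_2 = Round(s_1, k_1) = 0xC3940

0xC3940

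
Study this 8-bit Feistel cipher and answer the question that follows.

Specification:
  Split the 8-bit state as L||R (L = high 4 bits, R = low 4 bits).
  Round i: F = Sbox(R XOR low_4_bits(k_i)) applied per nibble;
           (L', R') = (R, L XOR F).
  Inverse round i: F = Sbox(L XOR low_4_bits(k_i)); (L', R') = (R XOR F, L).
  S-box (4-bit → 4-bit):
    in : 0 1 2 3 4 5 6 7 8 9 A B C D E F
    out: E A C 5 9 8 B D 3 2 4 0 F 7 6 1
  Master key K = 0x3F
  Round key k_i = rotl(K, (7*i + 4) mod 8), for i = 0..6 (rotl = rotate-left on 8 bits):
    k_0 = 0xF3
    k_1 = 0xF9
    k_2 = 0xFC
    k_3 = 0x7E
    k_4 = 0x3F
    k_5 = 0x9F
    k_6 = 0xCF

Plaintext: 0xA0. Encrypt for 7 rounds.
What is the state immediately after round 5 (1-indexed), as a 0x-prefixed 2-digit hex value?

s_0 = plaintext = 0xA0
s_1 = Round(s_0, k_0) = 0x0F
s_2 = Round(s_1, k_1) = 0xFB
s_3 = Round(s_2, k_2) = 0xB2
s_4 = Round(s_3, k_3) = 0x24
s_5 = Round(s_4, k_4) = 0x42
s_6 = Round(s_5, k_5) = 0x23
s_7 = Round(s_6, k_6) = 0x3D

0x42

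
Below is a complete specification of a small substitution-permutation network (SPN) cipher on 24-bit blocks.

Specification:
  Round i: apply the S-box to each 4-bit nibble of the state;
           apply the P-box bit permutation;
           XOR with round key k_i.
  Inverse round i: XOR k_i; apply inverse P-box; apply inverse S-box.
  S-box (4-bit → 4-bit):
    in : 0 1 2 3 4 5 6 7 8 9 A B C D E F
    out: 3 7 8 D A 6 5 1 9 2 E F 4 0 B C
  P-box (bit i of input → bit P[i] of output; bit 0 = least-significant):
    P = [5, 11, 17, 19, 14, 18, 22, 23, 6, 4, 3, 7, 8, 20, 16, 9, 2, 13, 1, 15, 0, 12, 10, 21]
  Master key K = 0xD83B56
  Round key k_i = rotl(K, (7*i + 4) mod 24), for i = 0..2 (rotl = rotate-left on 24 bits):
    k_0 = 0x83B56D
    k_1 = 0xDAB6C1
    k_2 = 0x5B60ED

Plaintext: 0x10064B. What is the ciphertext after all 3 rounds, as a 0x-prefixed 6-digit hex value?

0xCBCBD9

s_0 = plaintext = 0x10064B
s_1 = Round(s_0, k_0) = 0x1D8800
s_2 = Round(s_1, k_1) = 0xDEE920
s_3 = Round(s_2, k_2) = 0xCBCBD9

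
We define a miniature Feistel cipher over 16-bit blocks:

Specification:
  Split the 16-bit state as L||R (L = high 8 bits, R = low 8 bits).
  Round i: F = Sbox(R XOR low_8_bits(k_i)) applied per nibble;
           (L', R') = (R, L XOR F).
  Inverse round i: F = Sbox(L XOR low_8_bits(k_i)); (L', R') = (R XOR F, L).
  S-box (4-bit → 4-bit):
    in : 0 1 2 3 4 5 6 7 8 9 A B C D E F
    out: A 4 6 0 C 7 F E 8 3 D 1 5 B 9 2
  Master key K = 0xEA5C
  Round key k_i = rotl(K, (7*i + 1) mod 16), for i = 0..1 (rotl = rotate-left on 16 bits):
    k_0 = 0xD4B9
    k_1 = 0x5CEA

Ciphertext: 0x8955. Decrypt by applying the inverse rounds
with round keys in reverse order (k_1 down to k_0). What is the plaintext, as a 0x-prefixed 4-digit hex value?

s_0 = ciphertext = 0x8955
s_1 = InvRound(s_0, k_1) = 0xA589
s_2 = InvRound(s_1, k_0) = 0xCCA5

0xCCA5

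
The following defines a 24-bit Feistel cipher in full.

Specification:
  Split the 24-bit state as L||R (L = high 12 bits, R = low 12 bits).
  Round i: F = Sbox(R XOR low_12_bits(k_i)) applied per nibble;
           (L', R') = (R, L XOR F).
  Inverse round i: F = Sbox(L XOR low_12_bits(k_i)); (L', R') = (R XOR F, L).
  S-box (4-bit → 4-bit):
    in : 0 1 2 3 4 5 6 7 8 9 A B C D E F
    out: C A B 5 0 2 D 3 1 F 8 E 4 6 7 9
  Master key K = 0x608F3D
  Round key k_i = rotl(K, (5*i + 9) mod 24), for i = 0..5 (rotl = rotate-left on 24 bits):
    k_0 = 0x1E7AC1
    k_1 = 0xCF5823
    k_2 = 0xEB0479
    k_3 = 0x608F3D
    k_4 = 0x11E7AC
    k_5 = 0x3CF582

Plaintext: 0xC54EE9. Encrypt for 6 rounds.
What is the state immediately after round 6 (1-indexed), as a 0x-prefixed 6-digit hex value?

0x7FAB72

s_0 = plaintext = 0xC54EE9
s_1 = Round(s_0, k_0) = 0xEE9CE5
s_2 = Round(s_1, k_1) = 0xCE5EA4
s_3 = Round(s_2, k_2) = 0xEA4483
s_4 = Round(s_3, k_3) = 0x483043
s_5 = Round(s_4, k_4) = 0x0437FA
s_6 = Round(s_5, k_5) = 0x7FAB72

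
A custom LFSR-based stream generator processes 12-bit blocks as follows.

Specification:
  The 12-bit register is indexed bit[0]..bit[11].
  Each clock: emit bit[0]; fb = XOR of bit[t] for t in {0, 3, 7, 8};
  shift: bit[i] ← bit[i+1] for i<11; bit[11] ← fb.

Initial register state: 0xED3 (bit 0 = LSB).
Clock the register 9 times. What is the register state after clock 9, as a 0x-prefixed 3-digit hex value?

reg_0 = 0xED3
clock 1: out=1, reg = 0x769
clock 2: out=1, reg = 0xBB4
clock 3: out=0, reg = 0x5DA
clock 4: out=0, reg = 0xAED
clock 5: out=1, reg = 0xD76
clock 6: out=0, reg = 0xEBB
clock 7: out=1, reg = 0xF5D
clock 8: out=1, reg = 0xFAE
clock 9: out=0, reg = 0xFD7

0xFD7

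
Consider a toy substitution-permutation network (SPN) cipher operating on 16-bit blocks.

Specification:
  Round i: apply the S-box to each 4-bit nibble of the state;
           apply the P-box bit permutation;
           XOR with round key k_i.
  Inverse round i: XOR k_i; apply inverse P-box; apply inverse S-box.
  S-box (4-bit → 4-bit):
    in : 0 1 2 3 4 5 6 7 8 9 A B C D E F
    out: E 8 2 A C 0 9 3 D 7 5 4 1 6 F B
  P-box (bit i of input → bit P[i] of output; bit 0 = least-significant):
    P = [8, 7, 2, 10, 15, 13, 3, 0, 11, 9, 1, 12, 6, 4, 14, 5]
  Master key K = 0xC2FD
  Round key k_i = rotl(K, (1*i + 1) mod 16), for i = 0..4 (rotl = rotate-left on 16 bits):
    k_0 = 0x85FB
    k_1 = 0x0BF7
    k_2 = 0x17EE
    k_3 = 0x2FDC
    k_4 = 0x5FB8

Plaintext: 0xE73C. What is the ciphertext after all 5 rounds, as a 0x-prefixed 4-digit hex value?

0xB062

s_0 = plaintext = 0xE73C
s_1 = Round(s_0, k_0) = 0xEE8A
s_2 = Round(s_1, k_1) = 0xD088
s_3 = Round(s_2, k_2) = 0xC0F1
s_4 = Round(s_3, k_3) = 0x999F
s_5 = Round(s_4, k_4) = 0xB062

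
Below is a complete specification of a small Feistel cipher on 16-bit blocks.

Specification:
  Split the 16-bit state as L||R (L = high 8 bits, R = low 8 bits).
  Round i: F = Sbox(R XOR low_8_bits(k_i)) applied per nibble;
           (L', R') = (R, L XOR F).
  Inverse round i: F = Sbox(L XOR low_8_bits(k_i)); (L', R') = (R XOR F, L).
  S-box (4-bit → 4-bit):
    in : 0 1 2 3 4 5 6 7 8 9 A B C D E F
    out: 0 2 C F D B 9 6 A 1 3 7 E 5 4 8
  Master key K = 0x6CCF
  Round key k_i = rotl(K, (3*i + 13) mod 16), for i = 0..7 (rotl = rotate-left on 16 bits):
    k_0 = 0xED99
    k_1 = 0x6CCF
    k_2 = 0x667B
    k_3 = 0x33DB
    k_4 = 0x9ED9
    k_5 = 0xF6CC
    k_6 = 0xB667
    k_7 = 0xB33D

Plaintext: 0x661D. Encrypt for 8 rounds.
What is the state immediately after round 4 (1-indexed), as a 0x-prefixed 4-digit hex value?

s_0 = plaintext = 0x661D
s_1 = Round(s_0, k_0) = 0x1DCB
s_2 = Round(s_1, k_1) = 0xCB10
s_3 = Round(s_2, k_2) = 0x105C
s_4 = Round(s_3, k_3) = 0x5CB6
s_5 = Round(s_4, k_4) = 0xB6C4
s_6 = Round(s_5, k_5) = 0xC4BC
s_7 = Round(s_6, k_6) = 0xBC93
s_8 = Round(s_7, k_7) = 0x9388

0x5CB6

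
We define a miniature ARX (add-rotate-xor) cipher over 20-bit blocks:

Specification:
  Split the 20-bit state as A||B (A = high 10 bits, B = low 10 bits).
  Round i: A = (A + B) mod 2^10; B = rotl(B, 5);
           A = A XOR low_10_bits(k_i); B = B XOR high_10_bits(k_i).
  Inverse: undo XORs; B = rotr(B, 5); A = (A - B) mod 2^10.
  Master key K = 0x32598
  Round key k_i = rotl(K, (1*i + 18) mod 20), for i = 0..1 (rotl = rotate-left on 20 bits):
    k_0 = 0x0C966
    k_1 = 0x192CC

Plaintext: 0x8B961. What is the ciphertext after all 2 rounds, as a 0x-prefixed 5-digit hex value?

0x73B44

s_0 = plaintext = 0x8B961
s_1 = Round(s_0, k_0) = 0xBA419
s_2 = Round(s_1, k_1) = 0x73B44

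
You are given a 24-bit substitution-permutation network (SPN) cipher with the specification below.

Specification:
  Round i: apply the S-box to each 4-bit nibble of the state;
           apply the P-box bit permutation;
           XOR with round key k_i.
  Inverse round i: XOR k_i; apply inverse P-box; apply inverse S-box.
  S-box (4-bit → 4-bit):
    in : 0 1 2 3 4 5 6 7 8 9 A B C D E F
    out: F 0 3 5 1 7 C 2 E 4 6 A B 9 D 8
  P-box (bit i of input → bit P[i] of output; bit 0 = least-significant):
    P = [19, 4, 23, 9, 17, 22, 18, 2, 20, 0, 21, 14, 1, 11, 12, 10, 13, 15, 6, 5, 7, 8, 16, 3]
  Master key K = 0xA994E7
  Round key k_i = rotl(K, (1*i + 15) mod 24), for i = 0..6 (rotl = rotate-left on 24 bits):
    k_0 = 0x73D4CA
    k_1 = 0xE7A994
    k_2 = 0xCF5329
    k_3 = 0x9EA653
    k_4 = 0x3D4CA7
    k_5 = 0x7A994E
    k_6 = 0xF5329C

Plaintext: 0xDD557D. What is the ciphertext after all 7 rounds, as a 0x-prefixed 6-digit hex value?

0x28EA6E

s_0 = plaintext = 0xDD557D
s_1 = Round(s_0, k_0) = 0x0BEE61
s_2 = Round(s_1, k_1) = 0xD27C3A
s_3 = Round(s_2, k_2) = 0x59BBB0
s_4 = Round(s_3, k_3) = 0x57E986
s_5 = Round(s_4, k_4) = 0xD8DB21
s_6 = Round(s_5, k_5) = 0x385DA5
s_7 = Round(s_6, k_6) = 0x28EA6E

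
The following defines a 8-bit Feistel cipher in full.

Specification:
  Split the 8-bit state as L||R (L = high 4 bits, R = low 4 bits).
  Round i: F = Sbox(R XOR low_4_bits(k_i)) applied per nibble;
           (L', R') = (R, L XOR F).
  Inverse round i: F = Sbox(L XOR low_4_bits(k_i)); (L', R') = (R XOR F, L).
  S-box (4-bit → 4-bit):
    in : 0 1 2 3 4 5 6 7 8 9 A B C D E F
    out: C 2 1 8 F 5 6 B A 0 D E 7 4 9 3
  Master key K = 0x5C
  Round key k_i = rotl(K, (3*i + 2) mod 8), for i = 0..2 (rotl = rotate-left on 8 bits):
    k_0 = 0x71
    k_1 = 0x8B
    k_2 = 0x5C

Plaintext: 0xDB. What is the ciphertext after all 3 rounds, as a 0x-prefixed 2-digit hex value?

0x50

s_0 = plaintext = 0xDB
s_1 = Round(s_0, k_0) = 0xB0
s_2 = Round(s_1, k_1) = 0x05
s_3 = Round(s_2, k_2) = 0x50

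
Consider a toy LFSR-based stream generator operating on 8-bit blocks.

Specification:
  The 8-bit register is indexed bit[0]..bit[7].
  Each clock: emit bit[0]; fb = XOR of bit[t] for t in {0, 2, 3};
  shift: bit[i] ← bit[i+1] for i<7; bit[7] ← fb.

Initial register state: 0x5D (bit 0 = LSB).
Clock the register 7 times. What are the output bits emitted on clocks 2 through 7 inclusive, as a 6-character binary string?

reg_0 = 0x5D
clock 1: out=1, reg = 0xAE
clock 2: out=0, reg = 0x57
clock 3: out=1, reg = 0x2B
clock 4: out=1, reg = 0x15
clock 5: out=1, reg = 0x0A
clock 6: out=0, reg = 0x85
clock 7: out=1, reg = 0x42

011101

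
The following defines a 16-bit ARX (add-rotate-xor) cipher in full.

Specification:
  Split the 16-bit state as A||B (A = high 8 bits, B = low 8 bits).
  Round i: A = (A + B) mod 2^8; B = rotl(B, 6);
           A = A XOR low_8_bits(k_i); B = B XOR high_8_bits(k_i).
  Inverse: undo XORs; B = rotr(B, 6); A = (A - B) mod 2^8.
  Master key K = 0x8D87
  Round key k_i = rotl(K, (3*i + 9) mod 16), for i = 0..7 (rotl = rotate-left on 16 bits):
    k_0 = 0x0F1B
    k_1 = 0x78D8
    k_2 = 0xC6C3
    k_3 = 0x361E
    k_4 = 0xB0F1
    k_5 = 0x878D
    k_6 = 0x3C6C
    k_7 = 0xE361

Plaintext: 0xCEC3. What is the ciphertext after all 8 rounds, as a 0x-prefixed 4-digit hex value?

0xACA9

s_0 = plaintext = 0xCEC3
s_1 = Round(s_0, k_0) = 0x8AFF
s_2 = Round(s_1, k_1) = 0x5187
s_3 = Round(s_2, k_2) = 0x1B27
s_4 = Round(s_3, k_3) = 0x5CFF
s_5 = Round(s_4, k_4) = 0xAA4F
s_6 = Round(s_5, k_5) = 0x7454
s_7 = Round(s_6, k_6) = 0xA429
s_8 = Round(s_7, k_7) = 0xACA9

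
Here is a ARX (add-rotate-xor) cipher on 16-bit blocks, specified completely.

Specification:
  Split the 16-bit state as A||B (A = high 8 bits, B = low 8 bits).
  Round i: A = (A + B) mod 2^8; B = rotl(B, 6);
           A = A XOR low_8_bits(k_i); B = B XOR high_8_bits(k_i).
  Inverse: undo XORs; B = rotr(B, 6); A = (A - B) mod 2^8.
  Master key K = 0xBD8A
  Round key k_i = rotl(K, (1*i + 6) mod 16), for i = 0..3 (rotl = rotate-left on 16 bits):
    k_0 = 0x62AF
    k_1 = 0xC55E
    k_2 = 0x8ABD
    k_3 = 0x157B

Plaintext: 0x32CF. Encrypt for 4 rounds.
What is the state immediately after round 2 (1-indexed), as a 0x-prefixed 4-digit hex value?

0x61A1

s_0 = plaintext = 0x32CF
s_1 = Round(s_0, k_0) = 0xAE91
s_2 = Round(s_1, k_1) = 0x61A1
s_3 = Round(s_2, k_2) = 0xBFE2
s_4 = Round(s_3, k_3) = 0xDAAD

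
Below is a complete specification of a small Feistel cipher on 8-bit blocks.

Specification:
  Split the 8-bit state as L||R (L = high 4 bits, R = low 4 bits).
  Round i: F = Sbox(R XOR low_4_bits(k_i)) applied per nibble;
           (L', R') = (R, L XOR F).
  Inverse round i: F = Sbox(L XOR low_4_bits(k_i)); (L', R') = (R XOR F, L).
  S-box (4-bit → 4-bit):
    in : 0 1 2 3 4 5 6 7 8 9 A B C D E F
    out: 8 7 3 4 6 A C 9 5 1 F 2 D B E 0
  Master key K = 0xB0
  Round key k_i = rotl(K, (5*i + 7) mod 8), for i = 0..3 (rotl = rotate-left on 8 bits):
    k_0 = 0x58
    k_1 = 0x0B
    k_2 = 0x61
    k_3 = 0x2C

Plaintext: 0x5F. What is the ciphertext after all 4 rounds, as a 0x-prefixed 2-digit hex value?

0x57

s_0 = plaintext = 0x5F
s_1 = Round(s_0, k_0) = 0xFC
s_2 = Round(s_1, k_1) = 0xC6
s_3 = Round(s_2, k_2) = 0x65
s_4 = Round(s_3, k_3) = 0x57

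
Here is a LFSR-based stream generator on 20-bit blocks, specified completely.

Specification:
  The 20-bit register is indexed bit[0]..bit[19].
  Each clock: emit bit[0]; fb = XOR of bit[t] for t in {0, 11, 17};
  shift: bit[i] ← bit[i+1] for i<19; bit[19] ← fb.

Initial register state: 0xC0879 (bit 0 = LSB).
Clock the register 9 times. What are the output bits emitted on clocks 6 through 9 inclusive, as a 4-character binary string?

1100

reg_0 = 0xC0879
clock 1: out=1, reg = 0x6043C
clock 2: out=0, reg = 0xB021E
clock 3: out=0, reg = 0xD810F
clock 4: out=1, reg = 0xEC087
clock 5: out=1, reg = 0x76043
clock 6: out=1, reg = 0x3B021
clock 7: out=1, reg = 0x1D810
clock 8: out=0, reg = 0x8EC08
clock 9: out=0, reg = 0xC7604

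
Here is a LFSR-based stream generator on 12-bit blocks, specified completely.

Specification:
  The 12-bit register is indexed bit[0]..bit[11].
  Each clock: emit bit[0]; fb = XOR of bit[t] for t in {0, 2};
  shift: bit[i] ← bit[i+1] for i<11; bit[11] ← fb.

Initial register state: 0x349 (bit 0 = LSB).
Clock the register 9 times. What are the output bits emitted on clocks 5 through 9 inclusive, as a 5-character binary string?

reg_0 = 0x349
clock 1: out=1, reg = 0x9A4
clock 2: out=0, reg = 0xCD2
clock 3: out=0, reg = 0x669
clock 4: out=1, reg = 0xB34
clock 5: out=0, reg = 0xD9A
clock 6: out=0, reg = 0x6CD
clock 7: out=1, reg = 0x366
clock 8: out=0, reg = 0x9B3
clock 9: out=1, reg = 0xCD9

00101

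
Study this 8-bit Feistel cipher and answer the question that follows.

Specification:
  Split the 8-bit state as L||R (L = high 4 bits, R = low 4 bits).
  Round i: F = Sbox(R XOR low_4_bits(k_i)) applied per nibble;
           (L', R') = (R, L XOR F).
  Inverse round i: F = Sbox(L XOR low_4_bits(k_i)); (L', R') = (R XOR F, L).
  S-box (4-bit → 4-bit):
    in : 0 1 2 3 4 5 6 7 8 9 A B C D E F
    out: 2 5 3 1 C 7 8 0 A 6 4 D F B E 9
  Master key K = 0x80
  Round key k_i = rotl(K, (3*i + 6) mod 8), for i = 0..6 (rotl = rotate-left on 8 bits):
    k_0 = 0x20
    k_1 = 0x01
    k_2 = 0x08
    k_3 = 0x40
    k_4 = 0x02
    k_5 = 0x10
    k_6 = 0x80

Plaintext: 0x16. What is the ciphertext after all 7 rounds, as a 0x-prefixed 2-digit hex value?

s_0 = plaintext = 0x16
s_1 = Round(s_0, k_0) = 0x69
s_2 = Round(s_1, k_1) = 0x9C
s_3 = Round(s_2, k_2) = 0xC5
s_4 = Round(s_3, k_3) = 0x5B
s_5 = Round(s_4, k_4) = 0xB3
s_6 = Round(s_5, k_5) = 0x3A
s_7 = Round(s_6, k_6) = 0xA7

0xA7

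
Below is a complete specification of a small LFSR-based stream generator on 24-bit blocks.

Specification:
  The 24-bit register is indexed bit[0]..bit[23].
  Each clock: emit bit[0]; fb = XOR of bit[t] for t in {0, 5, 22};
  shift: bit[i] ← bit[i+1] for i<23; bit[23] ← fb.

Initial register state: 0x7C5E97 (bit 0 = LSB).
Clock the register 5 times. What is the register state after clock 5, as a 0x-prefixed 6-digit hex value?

reg_0 = 0x7C5E97
clock 1: out=1, reg = 0x3E2F4B
clock 2: out=1, reg = 0x9F17A5
clock 3: out=1, reg = 0x4F8BD2
clock 4: out=0, reg = 0xA7C5E9
clock 5: out=1, reg = 0x53E2F4

0x53E2F4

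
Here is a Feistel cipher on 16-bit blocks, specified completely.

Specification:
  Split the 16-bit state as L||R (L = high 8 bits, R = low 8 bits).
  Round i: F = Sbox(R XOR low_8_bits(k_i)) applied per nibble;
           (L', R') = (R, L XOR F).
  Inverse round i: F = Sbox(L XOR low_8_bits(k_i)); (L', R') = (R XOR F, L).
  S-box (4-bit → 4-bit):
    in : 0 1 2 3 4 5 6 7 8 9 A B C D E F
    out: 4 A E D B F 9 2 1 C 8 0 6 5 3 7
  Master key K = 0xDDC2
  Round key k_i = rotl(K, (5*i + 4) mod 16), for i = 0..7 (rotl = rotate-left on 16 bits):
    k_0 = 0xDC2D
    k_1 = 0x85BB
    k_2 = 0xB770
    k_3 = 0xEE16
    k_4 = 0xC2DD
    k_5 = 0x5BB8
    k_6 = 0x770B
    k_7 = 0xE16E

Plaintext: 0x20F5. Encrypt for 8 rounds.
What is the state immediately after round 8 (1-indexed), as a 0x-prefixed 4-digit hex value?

s_0 = plaintext = 0x20F5
s_1 = Round(s_0, k_0) = 0xF571
s_2 = Round(s_1, k_1) = 0x719D
s_3 = Round(s_2, k_2) = 0x9D44
s_4 = Round(s_3, k_3) = 0x4463
s_5 = Round(s_4, k_4) = 0x6347
s_6 = Round(s_5, k_5) = 0x4714
s_7 = Round(s_6, k_6) = 0x14E0
s_8 = Round(s_7, k_7) = 0xE007

0xE007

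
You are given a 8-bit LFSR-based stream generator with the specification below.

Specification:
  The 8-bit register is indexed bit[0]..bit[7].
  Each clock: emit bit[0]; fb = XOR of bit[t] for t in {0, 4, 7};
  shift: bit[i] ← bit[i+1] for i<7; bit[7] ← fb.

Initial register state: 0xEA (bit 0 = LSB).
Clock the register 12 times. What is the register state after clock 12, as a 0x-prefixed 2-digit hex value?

0x7B

reg_0 = 0xEA
clock 1: out=0, reg = 0xF5
clock 2: out=1, reg = 0xFA
clock 3: out=0, reg = 0x7D
clock 4: out=1, reg = 0x3E
clock 5: out=0, reg = 0x9F
clock 6: out=1, reg = 0xCF
clock 7: out=1, reg = 0x67
clock 8: out=1, reg = 0xB3
clock 9: out=1, reg = 0xD9
clock 10: out=1, reg = 0xEC
clock 11: out=0, reg = 0xF6
clock 12: out=0, reg = 0x7B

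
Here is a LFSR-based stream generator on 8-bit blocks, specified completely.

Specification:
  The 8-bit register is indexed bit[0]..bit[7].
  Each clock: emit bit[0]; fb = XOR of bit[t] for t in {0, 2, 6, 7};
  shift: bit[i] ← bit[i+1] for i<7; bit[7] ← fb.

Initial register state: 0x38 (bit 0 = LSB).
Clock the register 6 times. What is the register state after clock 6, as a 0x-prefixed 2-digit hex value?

reg_0 = 0x38
clock 1: out=0, reg = 0x1C
clock 2: out=0, reg = 0x8E
clock 3: out=0, reg = 0x47
clock 4: out=1, reg = 0xA3
clock 5: out=1, reg = 0x51
clock 6: out=1, reg = 0x28

0x28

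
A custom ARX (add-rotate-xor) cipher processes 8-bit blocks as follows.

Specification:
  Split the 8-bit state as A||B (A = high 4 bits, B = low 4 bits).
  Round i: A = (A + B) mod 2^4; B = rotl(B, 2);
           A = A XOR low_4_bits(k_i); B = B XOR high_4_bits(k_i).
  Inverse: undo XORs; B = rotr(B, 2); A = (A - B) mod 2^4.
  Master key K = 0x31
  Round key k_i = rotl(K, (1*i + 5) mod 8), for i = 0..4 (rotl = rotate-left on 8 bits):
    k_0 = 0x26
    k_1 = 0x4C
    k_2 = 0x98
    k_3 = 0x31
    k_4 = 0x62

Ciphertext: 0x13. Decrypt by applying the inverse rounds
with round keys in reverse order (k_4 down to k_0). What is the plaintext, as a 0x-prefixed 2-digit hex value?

0xBC

s_0 = ciphertext = 0x13
s_1 = InvRound(s_0, k_4) = 0xE5
s_2 = InvRound(s_1, k_3) = 0x69
s_3 = InvRound(s_2, k_2) = 0xE0
s_4 = InvRound(s_3, k_1) = 0x11
s_5 = InvRound(s_4, k_0) = 0xBC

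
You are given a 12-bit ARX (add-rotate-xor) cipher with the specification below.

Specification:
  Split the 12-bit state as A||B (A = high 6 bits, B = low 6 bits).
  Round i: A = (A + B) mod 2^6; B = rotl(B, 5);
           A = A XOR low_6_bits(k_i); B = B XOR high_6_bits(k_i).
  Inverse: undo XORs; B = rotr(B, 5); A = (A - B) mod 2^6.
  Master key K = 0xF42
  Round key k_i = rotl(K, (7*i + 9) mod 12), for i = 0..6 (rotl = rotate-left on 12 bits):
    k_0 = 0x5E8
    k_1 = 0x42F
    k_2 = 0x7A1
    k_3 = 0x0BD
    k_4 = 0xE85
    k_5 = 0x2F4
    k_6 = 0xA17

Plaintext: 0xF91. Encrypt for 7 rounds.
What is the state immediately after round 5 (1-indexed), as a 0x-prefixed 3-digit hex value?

0xC21

s_0 = plaintext = 0xF91
s_1 = Round(s_0, k_0) = 0x9FF
s_2 = Round(s_1, k_1) = 0x26F
s_3 = Round(s_2, k_2) = 0x669
s_4 = Round(s_3, k_3) = 0xFF6
s_5 = Round(s_4, k_4) = 0xC21
s_6 = Round(s_5, k_5) = 0x97B
s_7 = Round(s_6, k_6) = 0xDD5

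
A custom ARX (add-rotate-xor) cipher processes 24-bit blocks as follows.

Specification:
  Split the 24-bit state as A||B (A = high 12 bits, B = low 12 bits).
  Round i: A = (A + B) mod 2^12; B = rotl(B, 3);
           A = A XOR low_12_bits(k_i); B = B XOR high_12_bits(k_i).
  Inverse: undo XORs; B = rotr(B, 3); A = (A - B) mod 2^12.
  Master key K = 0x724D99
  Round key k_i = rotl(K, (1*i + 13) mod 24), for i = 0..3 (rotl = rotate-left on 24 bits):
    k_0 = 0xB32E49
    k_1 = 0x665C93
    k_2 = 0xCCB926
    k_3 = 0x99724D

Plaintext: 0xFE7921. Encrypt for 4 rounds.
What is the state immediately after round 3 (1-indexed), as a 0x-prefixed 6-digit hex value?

s_0 = plaintext = 0xFE7921
s_1 = Round(s_0, k_0) = 0x74123E
s_2 = Round(s_1, k_1) = 0x5EC794
s_3 = Round(s_2, k_2) = 0x4A6068
s_4 = Round(s_3, k_3) = 0x743AD7

0x4A6068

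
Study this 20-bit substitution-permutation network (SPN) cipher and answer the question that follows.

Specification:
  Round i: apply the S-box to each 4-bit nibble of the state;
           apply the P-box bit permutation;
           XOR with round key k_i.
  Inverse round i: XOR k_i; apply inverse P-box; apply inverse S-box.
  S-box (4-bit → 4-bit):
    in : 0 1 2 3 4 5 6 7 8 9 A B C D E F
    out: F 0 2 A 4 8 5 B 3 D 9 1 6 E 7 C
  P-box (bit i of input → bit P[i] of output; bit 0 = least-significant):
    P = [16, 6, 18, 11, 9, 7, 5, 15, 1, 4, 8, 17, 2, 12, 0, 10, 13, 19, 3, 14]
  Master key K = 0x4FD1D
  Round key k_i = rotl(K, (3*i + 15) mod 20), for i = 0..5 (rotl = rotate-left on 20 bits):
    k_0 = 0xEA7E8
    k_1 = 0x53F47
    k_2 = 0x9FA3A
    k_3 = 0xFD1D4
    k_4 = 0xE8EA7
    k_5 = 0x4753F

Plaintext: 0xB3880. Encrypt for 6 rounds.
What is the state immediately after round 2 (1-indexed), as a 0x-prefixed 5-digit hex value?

0x692C0

s_0 = plaintext = 0xB3880
s_1 = Round(s_0, k_0) = 0xB993A
s_2 = Round(s_1, k_1) = 0x692C0
s_3 = Round(s_2, k_2) = 0xCD6C7
s_4 = Round(s_3, k_3) = 0x6CC3F
s_5 = Round(s_4, k_4) = 0xA373E
s_6 = Round(s_5, k_5) = 0x381ED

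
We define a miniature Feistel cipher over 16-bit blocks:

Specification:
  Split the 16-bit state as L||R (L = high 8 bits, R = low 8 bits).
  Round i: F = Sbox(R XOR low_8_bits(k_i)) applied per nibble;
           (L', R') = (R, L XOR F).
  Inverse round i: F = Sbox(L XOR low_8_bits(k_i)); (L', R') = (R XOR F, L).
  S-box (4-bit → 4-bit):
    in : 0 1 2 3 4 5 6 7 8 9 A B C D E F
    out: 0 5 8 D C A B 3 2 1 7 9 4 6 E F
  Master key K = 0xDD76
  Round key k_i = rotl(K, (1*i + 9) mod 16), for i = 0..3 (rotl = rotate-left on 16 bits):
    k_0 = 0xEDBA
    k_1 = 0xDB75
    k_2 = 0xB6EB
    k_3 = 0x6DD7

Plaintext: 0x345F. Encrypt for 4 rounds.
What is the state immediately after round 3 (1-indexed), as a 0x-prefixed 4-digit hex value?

0x2698

s_0 = plaintext = 0x345F
s_1 = Round(s_0, k_0) = 0x5FDE
s_2 = Round(s_1, k_1) = 0xDE26
s_3 = Round(s_2, k_2) = 0x2698
s_4 = Round(s_3, k_3) = 0x98E9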